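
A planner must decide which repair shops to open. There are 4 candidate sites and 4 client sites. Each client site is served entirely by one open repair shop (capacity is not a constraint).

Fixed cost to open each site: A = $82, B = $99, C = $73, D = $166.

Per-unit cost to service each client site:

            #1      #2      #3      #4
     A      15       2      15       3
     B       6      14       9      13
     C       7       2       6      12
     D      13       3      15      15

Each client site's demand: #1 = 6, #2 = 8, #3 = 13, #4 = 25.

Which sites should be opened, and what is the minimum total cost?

Open A and C; minimum total cost 366.

For any fixed open set, each client site goes to its cheapest open site; total = fixed + service.
{A, C}: #1→C 7·6=42, #2→A 2·8=16, #3→C 6·13=78, #4→A 3·25=75. Service 211; fixed 155; total 366.
{A, B}: #1→B 6·6=36, #2→A 2·8=16, #3→B 9·13=117, #4→A 3·25=75. Service 244; fixed 181; total 425.
{A}: #1→A 15·6=90, #2→A 2·8=16, #3→A 15·13=195, #4→A 3·25=75. Service 376; fixed 82; total 458.
{A, B, C, D}: service 205 + fixed 420 = 625
(All 15 nonempty subsets were checked; A and C is lowest.)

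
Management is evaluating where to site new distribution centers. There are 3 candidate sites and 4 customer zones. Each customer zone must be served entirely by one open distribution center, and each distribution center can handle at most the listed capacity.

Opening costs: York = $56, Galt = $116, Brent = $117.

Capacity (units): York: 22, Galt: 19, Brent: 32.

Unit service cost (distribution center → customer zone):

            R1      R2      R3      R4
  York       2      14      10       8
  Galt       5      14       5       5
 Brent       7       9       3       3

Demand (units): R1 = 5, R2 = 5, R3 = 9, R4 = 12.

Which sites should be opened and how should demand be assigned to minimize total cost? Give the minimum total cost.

Minimum total cost: 260

Open {Brent}: R1→Brent 7·5=35, R2→Brent 9·5=45, R3→Brent 3·9=27, R4→Brent 3·12=36.
Loads: Brent carries 31/32. Service 143; fixed 117; total 260.
Next best feasible plan costs 291.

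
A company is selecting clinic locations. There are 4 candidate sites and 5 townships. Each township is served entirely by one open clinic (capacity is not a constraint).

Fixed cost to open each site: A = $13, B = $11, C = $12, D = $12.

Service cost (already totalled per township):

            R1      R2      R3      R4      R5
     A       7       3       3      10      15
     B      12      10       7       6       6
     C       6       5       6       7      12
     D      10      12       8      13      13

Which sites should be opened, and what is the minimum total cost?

For any fixed open set, each township goes to its cheapest open site; total = fixed + service.
{C}: R1→C 6, R2→C 5, R3→C 6, R4→C 7, R5→C 12. Service 36; fixed 12; total 48.
{A, B}: service 25 + fixed 24 = 49
{A}: R1→A 7, R2→A 3, R3→A 3, R4→A 10, R5→A 15. Service 38; fixed 13; total 51.
{A, B, C, D}: R1→C 6, R2→A 3, R3→A 3, R4→B 6, R5→B 6. Service 24; fixed 48; total 72.
No other subset beats 48.

Open C only; minimum total cost 48.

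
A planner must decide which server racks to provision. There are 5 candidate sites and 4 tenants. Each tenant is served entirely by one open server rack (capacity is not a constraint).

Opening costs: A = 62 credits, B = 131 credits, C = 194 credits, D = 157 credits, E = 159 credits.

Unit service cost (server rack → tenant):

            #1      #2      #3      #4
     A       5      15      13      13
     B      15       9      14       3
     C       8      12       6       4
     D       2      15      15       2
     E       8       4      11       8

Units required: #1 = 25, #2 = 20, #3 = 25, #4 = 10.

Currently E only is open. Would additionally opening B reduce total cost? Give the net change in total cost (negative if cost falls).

No — net change +81 (cost rises by 81).

Current service cost with {E}: 635.
Adding B: each tenant re-picks its cheapest; new service cost 585, saving 50.
Extra fixed cost: 131. Net change = 131 − 50 = 81.
(Totals: 794 → 875.)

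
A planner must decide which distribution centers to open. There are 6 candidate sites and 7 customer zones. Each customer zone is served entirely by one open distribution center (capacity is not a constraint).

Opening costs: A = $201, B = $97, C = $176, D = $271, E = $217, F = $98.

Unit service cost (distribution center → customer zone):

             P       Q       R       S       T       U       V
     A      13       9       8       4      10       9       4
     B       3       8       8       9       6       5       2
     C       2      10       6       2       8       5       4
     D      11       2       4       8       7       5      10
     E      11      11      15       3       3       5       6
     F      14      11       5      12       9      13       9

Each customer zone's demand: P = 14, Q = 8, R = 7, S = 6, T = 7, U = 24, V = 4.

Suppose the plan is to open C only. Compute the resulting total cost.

Each customer zone is assigned to its cheapest site among the open ones.
{C}: P→C 2·14=28, Q→C 10·8=80, R→C 6·7=42, S→C 2·6=12, T→C 8·7=56, U→C 5·24=120, V→C 4·4=16. Service 354; fixed 176; total 530.

Total cost: 530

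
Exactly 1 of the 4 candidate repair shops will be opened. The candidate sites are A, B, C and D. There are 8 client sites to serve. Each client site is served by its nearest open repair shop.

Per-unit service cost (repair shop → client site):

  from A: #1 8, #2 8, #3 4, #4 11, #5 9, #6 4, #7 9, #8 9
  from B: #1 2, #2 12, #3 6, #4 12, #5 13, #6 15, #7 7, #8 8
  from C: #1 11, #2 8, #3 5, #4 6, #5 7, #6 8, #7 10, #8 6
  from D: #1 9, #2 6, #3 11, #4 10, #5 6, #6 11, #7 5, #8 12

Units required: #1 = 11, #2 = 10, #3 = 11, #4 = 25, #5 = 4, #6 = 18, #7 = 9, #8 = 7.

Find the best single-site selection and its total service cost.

With exactly 1 open, each client site uses its cheapest among the chosen.
{C}: #1→C 11·11=121, #2→C 8·10=80, #3→C 5·11=55, #4→C 6·25=150, #5→C 7·4=28, #6→C 8·18=144, #7→C 10·9=90, #8→C 6·7=42. Service cost 710.
{A}: service cost 739
{D}: service cost 881
Among all 4 size-1 choices, {C} is lowest.

Choose C only; total service cost 710.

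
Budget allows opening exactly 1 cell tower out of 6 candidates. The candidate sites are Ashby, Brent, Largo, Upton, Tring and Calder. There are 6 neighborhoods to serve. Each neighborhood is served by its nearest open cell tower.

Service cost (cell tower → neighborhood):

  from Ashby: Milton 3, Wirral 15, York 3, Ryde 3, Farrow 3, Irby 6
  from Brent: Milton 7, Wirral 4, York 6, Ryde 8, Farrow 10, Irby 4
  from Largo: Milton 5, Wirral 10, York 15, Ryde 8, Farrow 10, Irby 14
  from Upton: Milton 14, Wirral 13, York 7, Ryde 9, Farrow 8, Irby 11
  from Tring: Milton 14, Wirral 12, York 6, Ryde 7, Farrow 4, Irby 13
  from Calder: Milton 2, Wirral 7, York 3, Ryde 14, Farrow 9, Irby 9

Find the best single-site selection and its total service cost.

With exactly 1 open, each neighborhood uses its cheapest among the chosen.
{Ashby}: Milton→Ashby 3, Wirral→Ashby 15, York→Ashby 3, Ryde→Ashby 3, Farrow→Ashby 3, Irby→Ashby 6. Service cost 33.
{Brent}: service cost 39
{Calder}: service cost 44
Among all 6 size-1 choices, {Ashby} is lowest.

Choose Ashby only; total service cost 33.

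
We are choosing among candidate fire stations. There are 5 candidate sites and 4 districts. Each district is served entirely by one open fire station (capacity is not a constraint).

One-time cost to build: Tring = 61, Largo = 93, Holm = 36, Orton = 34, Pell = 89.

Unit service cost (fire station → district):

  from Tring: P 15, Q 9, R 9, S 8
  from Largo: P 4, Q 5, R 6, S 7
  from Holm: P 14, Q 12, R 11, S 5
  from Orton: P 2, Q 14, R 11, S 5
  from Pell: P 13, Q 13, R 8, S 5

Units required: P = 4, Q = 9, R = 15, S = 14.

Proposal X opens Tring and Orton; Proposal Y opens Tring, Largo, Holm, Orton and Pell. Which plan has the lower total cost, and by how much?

Proposal X: {Tring, Orton}: P→Orton 2·4=8, Q→Tring 9·9=81, R→Tring 9·15=135, S→Orton 5·14=70. Service 294; fixed 95; total 389.
Proposal Y: {Tring, Largo, Holm, Orton, Pell}: P→Orton 2·4=8, Q→Largo 5·9=45, R→Largo 6·15=90, S→Holm 5·14=70. Service 213; fixed 313; total 526.
Difference: |389 − 526| = 137.

Proposal X is cheaper by 137.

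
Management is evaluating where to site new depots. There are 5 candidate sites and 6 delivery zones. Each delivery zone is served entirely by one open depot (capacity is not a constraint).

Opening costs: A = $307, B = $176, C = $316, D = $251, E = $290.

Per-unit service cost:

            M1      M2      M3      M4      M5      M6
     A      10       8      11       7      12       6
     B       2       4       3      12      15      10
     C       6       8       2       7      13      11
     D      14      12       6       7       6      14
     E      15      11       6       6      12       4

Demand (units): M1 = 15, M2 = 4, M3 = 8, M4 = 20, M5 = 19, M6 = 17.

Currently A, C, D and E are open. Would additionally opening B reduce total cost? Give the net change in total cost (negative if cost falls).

No — net change +100 (cost rises by 100).

Current service cost with {A, C, D, E}: 440.
Adding B: each delivery zone re-picks its cheapest; new service cost 364, saving 76.
Extra fixed cost: 176. Net change = 176 − 76 = 100.
(Totals: 1604 → 1704.)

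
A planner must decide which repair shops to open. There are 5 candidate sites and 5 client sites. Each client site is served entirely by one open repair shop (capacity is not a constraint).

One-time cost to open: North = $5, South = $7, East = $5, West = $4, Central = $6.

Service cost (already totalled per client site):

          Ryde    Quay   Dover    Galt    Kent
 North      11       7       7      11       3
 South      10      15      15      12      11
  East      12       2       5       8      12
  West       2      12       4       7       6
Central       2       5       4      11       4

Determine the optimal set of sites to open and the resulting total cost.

For any fixed open set, each client site goes to its cheapest open site; total = fixed + service.
{East, West}: Ryde→West 2, Quay→East 2, Dover→West 4, Galt→West 7, Kent→West 6. Service 21; fixed 9; total 30.
{East, Central}: service 20 + fixed 11 = 31
{North, East, West}: service 18 + fixed 14 = 32
{North, South, East, West, Central}: service 18 + fixed 27 = 45
No other subset beats 30.

Open East and West; minimum total cost 30.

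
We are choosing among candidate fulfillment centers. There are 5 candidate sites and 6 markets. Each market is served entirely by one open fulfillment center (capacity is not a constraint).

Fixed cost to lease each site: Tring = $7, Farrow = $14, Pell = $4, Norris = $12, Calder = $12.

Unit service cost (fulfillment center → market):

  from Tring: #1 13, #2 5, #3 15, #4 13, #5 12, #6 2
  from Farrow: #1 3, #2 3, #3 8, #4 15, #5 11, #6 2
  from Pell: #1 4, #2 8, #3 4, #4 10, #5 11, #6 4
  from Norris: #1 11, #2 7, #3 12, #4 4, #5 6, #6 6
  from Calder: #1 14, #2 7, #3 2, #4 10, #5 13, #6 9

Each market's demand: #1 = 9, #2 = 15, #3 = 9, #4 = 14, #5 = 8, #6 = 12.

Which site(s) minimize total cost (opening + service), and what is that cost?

For any fixed open set, each market goes to its cheapest open site; total = fixed + service.
{Farrow, Norris, Calder}: #1→Farrow 3·9=27, #2→Farrow 3·15=45, #3→Calder 2·9=18, #4→Norris 4·14=56, #5→Norris 6·8=48, #6→Farrow 2·12=24. Service 218; fixed 38; total 256.
{Farrow, Pell, Norris, Calder}: #1→Farrow 3·9=27, #2→Farrow 3·15=45, #3→Calder 2·9=18, #4→Norris 4·14=56, #5→Norris 6·8=48, #6→Farrow 2·12=24. Service 218; fixed 42; total 260.
{Tring, Farrow, Norris, Calder}: #1→Farrow 3·9=27, #2→Farrow 3·15=45, #3→Calder 2·9=18, #4→Norris 4·14=56, #5→Norris 6·8=48, #6→Tring 2·12=24. Service 218; fixed 45; total 263.
{Tring, Farrow, Pell, Norris, Calder}: #1→Farrow 3·9=27, #2→Farrow 3·15=45, #3→Calder 2·9=18, #4→Norris 4·14=56, #5→Norris 6·8=48, #6→Tring 2·12=24. Service 218; fixed 49; total 267.
No other subset beats 256.

Open Farrow, Norris and Calder; minimum total cost 256.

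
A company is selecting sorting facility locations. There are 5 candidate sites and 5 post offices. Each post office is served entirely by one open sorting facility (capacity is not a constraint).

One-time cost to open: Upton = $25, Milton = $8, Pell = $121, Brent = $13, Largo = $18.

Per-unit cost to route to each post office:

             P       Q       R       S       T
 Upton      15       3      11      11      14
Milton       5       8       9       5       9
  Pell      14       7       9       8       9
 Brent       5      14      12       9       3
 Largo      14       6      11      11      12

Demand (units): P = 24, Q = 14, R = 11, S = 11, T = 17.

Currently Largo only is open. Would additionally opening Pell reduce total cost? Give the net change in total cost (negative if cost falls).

No — net change +15 (cost rises by 15).

Current service cost with {Largo}: 866.
Adding Pell: each post office re-picks its cheapest; new service cost 760, saving 106.
Extra fixed cost: 121. Net change = 121 − 106 = 15.
(Totals: 884 → 899.)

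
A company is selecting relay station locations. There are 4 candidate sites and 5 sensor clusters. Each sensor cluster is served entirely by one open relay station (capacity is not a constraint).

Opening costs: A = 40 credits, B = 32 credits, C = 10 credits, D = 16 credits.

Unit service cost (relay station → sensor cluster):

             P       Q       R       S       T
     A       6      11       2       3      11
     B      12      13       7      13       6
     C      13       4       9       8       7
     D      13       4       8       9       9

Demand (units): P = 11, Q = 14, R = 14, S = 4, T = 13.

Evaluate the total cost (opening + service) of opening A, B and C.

Total cost: 322

Each sensor cluster is assigned to its cheapest site among the open ones.
{A, B, C}: P→A 6·11=66, Q→C 4·14=56, R→A 2·14=28, S→A 3·4=12, T→B 6·13=78. Service 240; fixed 82; total 322.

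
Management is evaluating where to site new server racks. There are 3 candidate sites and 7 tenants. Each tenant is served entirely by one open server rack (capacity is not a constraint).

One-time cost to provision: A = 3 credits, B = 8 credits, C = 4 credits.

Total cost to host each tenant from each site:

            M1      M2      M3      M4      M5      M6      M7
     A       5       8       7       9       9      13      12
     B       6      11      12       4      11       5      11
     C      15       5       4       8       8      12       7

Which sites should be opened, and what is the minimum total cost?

Open B and C; minimum total cost 51.

For any fixed open set, each tenant goes to its cheapest open site; total = fixed + service.
{B, C}: M1→B 6, M2→C 5, M3→C 4, M4→B 4, M5→C 8, M6→B 5, M7→C 7. Service 39; fixed 12; total 51.
{A, B, C}: service 38 + fixed 15 = 53
{A, C}: service 49 + fixed 7 = 56
{A}: service 63 + fixed 3 = 66
No other subset beats 51.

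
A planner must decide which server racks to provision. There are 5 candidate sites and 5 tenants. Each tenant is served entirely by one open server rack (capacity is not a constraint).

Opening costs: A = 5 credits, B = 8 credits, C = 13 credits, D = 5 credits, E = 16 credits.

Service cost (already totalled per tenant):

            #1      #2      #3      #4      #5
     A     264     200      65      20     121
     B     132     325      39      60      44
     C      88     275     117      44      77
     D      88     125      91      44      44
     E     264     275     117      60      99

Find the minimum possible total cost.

For any fixed open set, each tenant goes to its cheapest open site; total = fixed + service.
{A, B, D}: #1→D 88, #2→D 125, #3→B 39, #4→A 20, #5→B 44. Service 316; fixed 18; total 334.
{A, B, C, D}: #1→C 88, #2→D 125, #3→B 39, #4→A 20, #5→B 44. Service 316; fixed 31; total 347.
{A, B, D, E}: service 316 + fixed 34 = 350
{A, B, C, D, E}: service 316 + fixed 47 = 363
No other subset beats 334.

Minimum total cost: 334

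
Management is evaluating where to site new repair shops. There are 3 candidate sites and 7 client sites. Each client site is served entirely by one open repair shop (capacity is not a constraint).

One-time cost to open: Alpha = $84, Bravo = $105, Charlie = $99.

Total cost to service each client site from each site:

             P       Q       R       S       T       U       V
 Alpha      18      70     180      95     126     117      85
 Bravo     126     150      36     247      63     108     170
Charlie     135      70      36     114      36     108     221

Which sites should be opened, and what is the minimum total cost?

For any fixed open set, each client site goes to its cheapest open site; total = fixed + service.
{Alpha, Charlie}: P→Alpha 18, Q→Alpha 70, R→Charlie 36, S→Alpha 95, T→Charlie 36, U→Charlie 108, V→Alpha 85. Service 448; fixed 183; total 631.
{Alpha, Bravo}: P→Alpha 18, Q→Alpha 70, R→Bravo 36, S→Alpha 95, T→Bravo 63, U→Bravo 108, V→Alpha 85. Service 475; fixed 189; total 664.
{Alpha, Bravo, Charlie}: P→Alpha 18, Q→Alpha 70, R→Bravo 36, S→Alpha 95, T→Charlie 36, U→Bravo 108, V→Alpha 85. Service 448; fixed 288; total 736.
{Alpha}: service 691 + fixed 84 = 775
No other subset beats 631.

Open Alpha and Charlie; minimum total cost 631.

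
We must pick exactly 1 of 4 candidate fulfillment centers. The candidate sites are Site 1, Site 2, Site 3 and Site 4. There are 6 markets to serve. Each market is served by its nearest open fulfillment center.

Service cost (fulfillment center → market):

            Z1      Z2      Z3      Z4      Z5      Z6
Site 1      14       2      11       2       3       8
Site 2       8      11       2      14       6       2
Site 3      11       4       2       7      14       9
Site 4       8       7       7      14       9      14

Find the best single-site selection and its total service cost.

Choose Site 1 only; total service cost 40.

With exactly 1 open, each market uses its cheapest among the chosen.
{Site 1}: Z1→Site 1 14, Z2→Site 1 2, Z3→Site 1 11, Z4→Site 1 2, Z5→Site 1 3, Z6→Site 1 8. Service cost 40.
{Site 2}: service cost 43
{Site 3}: service cost 47
Among all 4 size-1 choices, {Site 1} is lowest.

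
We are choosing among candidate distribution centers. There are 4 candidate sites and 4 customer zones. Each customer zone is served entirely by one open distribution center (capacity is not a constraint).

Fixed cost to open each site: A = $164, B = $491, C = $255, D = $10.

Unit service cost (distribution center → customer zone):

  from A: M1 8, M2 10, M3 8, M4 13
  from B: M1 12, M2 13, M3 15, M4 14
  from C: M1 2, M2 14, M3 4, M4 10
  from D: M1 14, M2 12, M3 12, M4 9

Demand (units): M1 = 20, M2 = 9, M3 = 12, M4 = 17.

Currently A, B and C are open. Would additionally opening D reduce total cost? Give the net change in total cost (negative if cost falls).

Current service cost with {A, B, C}: 348.
Adding D: each customer zone re-picks its cheapest; new service cost 331, saving 17.
Extra fixed cost: 10. Net change = 10 − 17 = -7.
(Totals: 1258 → 1251.)

Yes — net change −7 (cost falls by 7).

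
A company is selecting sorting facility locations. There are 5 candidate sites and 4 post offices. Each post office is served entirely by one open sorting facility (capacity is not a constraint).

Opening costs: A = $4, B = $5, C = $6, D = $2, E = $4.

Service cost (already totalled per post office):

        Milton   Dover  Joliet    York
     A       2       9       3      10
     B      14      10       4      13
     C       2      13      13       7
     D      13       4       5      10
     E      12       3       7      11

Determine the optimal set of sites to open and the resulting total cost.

Open A and D; minimum total cost 25.

For any fixed open set, each post office goes to its cheapest open site; total = fixed + service.
{A, D}: Milton→A 2, Dover→D 4, Joliet→A 3, York→A 10. Service 19; fixed 6; total 25.
{A, E}: service 18 + fixed 8 = 26
{C, D}: Milton→C 2, Dover→D 4, Joliet→D 5, York→C 7. Service 18; fixed 8; total 26.
{A, B, C, D, E}: service 15 + fixed 21 = 36
No other subset beats 25.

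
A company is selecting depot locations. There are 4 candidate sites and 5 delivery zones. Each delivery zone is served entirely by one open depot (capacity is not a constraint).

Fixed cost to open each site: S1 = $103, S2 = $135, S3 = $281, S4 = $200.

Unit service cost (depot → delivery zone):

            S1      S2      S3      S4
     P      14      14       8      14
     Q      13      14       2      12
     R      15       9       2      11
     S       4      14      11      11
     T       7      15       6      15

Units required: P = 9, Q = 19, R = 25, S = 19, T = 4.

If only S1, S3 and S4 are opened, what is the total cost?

Total cost: 844

Each delivery zone is assigned to its cheapest site among the open ones.
{S1, S3, S4}: P→S3 8·9=72, Q→S3 2·19=38, R→S3 2·25=50, S→S1 4·19=76, T→S3 6·4=24. Service 260; fixed 584; total 844.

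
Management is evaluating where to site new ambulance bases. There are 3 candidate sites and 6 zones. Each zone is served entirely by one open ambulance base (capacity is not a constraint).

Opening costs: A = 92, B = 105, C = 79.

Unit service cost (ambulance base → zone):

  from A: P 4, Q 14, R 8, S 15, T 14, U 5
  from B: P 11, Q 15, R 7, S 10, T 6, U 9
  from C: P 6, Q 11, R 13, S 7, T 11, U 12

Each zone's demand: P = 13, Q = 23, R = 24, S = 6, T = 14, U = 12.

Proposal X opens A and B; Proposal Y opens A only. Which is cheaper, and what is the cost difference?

Proposal X is cheaper by 61.

Proposal X: {A, B}: P→A 4·13=52, Q→A 14·23=322, R→B 7·24=168, S→B 10·6=60, T→B 6·14=84, U→A 5·12=60. Service 746; fixed 197; total 943.
Proposal Y: {A}: P→A 4·13=52, Q→A 14·23=322, R→A 8·24=192, S→A 15·6=90, T→A 14·14=196, U→A 5·12=60. Service 912; fixed 92; total 1004.
Difference: |943 − 1004| = 61.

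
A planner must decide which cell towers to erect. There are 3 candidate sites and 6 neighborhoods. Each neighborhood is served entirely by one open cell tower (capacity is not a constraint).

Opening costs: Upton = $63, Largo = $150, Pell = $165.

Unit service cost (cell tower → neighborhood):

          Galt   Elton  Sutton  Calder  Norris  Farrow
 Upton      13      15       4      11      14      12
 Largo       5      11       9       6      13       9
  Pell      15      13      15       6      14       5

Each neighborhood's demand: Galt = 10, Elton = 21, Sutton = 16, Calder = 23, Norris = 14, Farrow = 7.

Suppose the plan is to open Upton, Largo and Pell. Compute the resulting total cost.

Total cost: 1078

Each neighborhood is assigned to its cheapest site among the open ones.
{Upton, Largo, Pell}: Galt→Largo 5·10=50, Elton→Largo 11·21=231, Sutton→Upton 4·16=64, Calder→Largo 6·23=138, Norris→Largo 13·14=182, Farrow→Pell 5·7=35. Service 700; fixed 378; total 1078.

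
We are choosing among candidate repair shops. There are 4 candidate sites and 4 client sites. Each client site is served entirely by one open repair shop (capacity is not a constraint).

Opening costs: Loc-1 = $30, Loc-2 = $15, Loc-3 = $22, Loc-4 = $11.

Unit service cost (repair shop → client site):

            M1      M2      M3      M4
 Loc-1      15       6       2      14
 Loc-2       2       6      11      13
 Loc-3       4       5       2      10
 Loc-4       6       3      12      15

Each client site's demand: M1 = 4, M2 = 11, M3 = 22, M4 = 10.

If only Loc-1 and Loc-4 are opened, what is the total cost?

Total cost: 282

Each client site is assigned to its cheapest site among the open ones.
{Loc-1, Loc-4}: M1→Loc-4 6·4=24, M2→Loc-4 3·11=33, M3→Loc-1 2·22=44, M4→Loc-1 14·10=140. Service 241; fixed 41; total 282.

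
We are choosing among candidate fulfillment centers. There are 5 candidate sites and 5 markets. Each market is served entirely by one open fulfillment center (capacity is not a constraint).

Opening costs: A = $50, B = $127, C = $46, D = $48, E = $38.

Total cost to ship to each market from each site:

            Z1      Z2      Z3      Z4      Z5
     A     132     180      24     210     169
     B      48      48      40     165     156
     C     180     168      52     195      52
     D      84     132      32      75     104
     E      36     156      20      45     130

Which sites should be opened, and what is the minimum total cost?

Open C and E; minimum total cost 393.

For any fixed open set, each market goes to its cheapest open site; total = fixed + service.
{C, E}: Z1→E 36, Z2→E 156, Z3→E 20, Z4→E 45, Z5→C 52. Service 309; fixed 84; total 393.
{B, C, E}: service 201 + fixed 211 = 412
{C, D, E}: Z1→E 36, Z2→D 132, Z3→E 20, Z4→E 45, Z5→C 52. Service 285; fixed 132; total 417.
{A, B, C, D, E}: Z1→E 36, Z2→B 48, Z3→E 20, Z4→E 45, Z5→C 52. Service 201; fixed 309; total 510.
No other subset beats 393.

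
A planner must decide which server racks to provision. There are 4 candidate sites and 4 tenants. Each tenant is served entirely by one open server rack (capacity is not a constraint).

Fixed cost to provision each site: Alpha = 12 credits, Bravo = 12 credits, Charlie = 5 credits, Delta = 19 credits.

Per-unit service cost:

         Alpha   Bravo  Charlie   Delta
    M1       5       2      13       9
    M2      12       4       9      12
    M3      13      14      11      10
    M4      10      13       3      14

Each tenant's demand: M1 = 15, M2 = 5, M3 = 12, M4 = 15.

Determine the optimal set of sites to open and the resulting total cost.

For any fixed open set, each tenant goes to its cheapest open site; total = fixed + service.
{Bravo, Charlie}: M1→Bravo 2·15=30, M2→Bravo 4·5=20, M3→Charlie 11·12=132, M4→Charlie 3·15=45. Service 227; fixed 17; total 244.
{Bravo, Charlie, Delta}: service 215 + fixed 36 = 251
{Alpha, Bravo, Charlie}: M1→Bravo 2·15=30, M2→Bravo 4·5=20, M3→Charlie 11·12=132, M4→Charlie 3·15=45. Service 227; fixed 29; total 256.
{Alpha, Bravo, Charlie, Delta}: service 215 + fixed 48 = 263
No other subset beats 244.

Open Bravo and Charlie; minimum total cost 244.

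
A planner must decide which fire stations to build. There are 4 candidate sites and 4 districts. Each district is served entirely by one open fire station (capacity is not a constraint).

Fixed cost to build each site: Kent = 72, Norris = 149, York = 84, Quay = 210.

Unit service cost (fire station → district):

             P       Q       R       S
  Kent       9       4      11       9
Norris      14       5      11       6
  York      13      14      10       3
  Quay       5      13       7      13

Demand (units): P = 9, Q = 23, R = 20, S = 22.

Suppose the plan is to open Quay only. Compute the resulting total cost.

Total cost: 980

Each district is assigned to its cheapest site among the open ones.
{Quay}: P→Quay 5·9=45, Q→Quay 13·23=299, R→Quay 7·20=140, S→Quay 13·22=286. Service 770; fixed 210; total 980.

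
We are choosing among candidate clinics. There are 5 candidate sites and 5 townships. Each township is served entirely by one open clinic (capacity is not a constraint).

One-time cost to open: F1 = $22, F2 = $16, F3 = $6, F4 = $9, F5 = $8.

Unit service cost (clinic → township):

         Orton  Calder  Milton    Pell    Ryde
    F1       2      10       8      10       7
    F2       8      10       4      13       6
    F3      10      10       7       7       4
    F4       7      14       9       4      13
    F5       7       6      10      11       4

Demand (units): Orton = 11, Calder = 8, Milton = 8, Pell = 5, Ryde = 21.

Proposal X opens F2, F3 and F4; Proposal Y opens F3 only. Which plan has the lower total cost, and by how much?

Proposal X: {F2, F3, F4}: Orton→F4 7·11=77, Calder→F2 10·8=80, Milton→F2 4·8=32, Pell→F4 4·5=20, Ryde→F3 4·21=84. Service 293; fixed 31; total 324.
Proposal Y: {F3}: Orton→F3 10·11=110, Calder→F3 10·8=80, Milton→F3 7·8=56, Pell→F3 7·5=35, Ryde→F3 4·21=84. Service 365; fixed 6; total 371.
Difference: |324 − 371| = 47.

Proposal X is cheaper by 47.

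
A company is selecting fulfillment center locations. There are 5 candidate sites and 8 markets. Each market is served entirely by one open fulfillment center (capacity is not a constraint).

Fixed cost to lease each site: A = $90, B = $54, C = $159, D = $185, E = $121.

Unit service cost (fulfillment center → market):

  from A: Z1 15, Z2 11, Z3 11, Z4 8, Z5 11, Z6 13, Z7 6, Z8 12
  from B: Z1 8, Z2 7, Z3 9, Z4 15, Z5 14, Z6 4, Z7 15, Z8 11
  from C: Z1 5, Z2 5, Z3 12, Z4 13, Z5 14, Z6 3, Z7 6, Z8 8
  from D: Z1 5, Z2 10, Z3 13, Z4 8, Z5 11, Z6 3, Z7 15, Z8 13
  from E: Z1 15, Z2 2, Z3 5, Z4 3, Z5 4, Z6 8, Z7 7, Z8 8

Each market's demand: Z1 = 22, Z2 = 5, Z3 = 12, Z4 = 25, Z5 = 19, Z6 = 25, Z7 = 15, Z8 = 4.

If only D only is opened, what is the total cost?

Total cost: 1262

Each market is assigned to its cheapest site among the open ones.
{D}: Z1→D 5·22=110, Z2→D 10·5=50, Z3→D 13·12=156, Z4→D 8·25=200, Z5→D 11·19=209, Z6→D 3·25=75, Z7→D 15·15=225, Z8→D 13·4=52. Service 1077; fixed 185; total 1262.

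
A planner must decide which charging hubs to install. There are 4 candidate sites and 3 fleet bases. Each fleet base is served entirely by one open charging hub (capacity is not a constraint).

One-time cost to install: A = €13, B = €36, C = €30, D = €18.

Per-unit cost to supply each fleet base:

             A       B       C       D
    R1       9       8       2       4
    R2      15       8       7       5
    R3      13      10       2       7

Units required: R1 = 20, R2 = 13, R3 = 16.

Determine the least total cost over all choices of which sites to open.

For any fixed open set, each fleet base goes to its cheapest open site; total = fixed + service.
{C, D}: R1→C 2·20=40, R2→D 5·13=65, R3→C 2·16=32. Service 137; fixed 48; total 185.
{C}: service 163 + fixed 30 = 193
{A, C, D}: R1→C 2·20=40, R2→D 5·13=65, R3→C 2·16=32. Service 137; fixed 61; total 198.
{A, B, C, D}: service 137 + fixed 97 = 234
No other subset beats 185.

Minimum total cost: 185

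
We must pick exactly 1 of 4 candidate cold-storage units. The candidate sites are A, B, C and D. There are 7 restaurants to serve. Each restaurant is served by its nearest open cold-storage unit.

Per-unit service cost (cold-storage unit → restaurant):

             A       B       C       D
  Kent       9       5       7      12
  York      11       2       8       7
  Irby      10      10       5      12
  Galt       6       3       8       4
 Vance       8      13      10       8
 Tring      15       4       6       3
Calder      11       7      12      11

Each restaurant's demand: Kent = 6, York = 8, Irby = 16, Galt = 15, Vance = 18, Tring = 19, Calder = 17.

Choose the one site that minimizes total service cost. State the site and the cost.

With exactly 1 open, each restaurant uses its cheapest among the chosen.
{B}: Kent→B 5·6=30, York→B 2·8=16, Irby→B 10·16=160, Galt→B 3·15=45, Vance→B 13·18=234, Tring→B 4·19=76, Calder→B 7·17=119. Service cost 680.
{D}: service cost 768
{C}: service cost 804
Among all 4 size-1 choices, {B} is lowest.

Choose B only; total service cost 680.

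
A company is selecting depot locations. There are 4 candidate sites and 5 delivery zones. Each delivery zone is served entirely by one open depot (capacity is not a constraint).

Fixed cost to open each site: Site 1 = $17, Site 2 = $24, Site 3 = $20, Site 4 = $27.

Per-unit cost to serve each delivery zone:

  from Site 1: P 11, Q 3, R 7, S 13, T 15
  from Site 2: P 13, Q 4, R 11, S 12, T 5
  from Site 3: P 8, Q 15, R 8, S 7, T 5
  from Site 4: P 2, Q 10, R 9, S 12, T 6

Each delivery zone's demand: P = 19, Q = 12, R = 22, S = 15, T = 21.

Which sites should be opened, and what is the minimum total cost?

Open Site 1, Site 3 and Site 4; minimum total cost 502.

For any fixed open set, each delivery zone goes to its cheapest open site; total = fixed + service.
{Site 1, Site 3, Site 4}: P→Site 4 2·19=38, Q→Site 1 3·12=36, R→Site 1 7·22=154, S→Site 3 7·15=105, T→Site 3 5·21=105. Service 438; fixed 64; total 502.
{Site 1, Site 2, Site 3, Site 4}: service 438 + fixed 88 = 526
{Site 2, Site 3, Site 4}: service 472 + fixed 71 = 543
{Site 1}: P→Site 1 11·19=209, Q→Site 1 3·12=36, R→Site 1 7·22=154, S→Site 1 13·15=195, T→Site 1 15·21=315. Service 909; fixed 17; total 926.
No other subset beats 502.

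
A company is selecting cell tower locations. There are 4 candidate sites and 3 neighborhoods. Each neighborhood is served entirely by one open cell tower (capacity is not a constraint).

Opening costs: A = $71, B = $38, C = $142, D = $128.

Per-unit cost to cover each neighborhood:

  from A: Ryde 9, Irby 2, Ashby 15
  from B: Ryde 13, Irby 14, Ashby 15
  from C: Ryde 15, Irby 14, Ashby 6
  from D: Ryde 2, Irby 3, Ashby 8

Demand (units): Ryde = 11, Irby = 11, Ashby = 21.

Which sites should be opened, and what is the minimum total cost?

Open D only; minimum total cost 351.

For any fixed open set, each neighborhood goes to its cheapest open site; total = fixed + service.
{D}: Ryde→D 2·11=22, Irby→D 3·11=33, Ashby→D 8·21=168. Service 223; fixed 128; total 351.
{B, D}: Ryde→D 2·11=22, Irby→D 3·11=33, Ashby→D 8·21=168. Service 223; fixed 166; total 389.
{A, D}: Ryde→D 2·11=22, Irby→A 2·11=22, Ashby→D 8·21=168. Service 212; fixed 199; total 411.
{A, B, C, D}: Ryde→D 2·11=22, Irby→A 2·11=22, Ashby→C 6·21=126. Service 170; fixed 379; total 549.
(All 15 nonempty subsets were checked; D only is lowest.)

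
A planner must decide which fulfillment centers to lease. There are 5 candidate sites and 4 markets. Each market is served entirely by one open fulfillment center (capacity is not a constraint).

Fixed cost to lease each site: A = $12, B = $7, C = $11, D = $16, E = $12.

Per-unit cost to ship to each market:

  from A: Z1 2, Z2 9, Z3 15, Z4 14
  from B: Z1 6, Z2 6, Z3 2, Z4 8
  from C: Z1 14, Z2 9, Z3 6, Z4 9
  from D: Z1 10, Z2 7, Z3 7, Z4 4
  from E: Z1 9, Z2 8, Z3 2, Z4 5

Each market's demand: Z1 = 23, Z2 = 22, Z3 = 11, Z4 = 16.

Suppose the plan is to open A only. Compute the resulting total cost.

Total cost: 645

Each market is assigned to its cheapest site among the open ones.
{A}: Z1→A 2·23=46, Z2→A 9·22=198, Z3→A 15·11=165, Z4→A 14·16=224. Service 633; fixed 12; total 645.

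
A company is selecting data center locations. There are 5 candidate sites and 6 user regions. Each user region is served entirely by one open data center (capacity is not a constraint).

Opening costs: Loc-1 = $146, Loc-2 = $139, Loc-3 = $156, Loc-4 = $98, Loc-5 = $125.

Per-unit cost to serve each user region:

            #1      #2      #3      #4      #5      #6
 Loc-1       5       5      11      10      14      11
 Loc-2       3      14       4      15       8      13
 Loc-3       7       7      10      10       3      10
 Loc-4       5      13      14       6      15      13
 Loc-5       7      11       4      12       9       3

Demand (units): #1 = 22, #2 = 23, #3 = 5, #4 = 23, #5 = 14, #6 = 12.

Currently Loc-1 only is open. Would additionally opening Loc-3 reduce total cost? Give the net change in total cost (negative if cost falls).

Yes — net change −15 (cost falls by 15).

Current service cost with {Loc-1}: 838.
Adding Loc-3: each user region re-picks its cheapest; new service cost 667, saving 171.
Extra fixed cost: 156. Net change = 156 − 171 = -15.
(Totals: 984 → 969.)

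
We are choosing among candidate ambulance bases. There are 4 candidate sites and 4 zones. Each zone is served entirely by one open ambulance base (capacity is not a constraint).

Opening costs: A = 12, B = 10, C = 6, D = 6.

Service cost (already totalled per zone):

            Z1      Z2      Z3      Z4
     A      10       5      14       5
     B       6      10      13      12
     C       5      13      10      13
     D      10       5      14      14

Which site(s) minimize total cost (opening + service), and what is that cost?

Open A and C; minimum total cost 43.

For any fixed open set, each zone goes to its cheapest open site; total = fixed + service.
{A, C}: Z1→C 5, Z2→A 5, Z3→C 10, Z4→A 5. Service 25; fixed 18; total 43.
{C, D}: service 33 + fixed 12 = 45
{A}: Z1→A 10, Z2→A 5, Z3→A 14, Z4→A 5. Service 34; fixed 12; total 46.
{A, B, C, D}: Z1→C 5, Z2→A 5, Z3→C 10, Z4→A 5. Service 25; fixed 34; total 59.
No other subset beats 43.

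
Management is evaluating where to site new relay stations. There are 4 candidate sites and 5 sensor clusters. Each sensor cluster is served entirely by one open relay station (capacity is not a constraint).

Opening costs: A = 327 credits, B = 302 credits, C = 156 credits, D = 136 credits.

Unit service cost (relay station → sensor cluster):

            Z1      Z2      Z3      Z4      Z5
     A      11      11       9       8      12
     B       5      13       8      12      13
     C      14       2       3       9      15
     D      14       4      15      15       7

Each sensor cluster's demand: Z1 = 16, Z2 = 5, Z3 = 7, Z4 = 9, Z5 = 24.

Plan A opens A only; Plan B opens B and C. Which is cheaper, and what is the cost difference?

Plan A: {A}: Z1→A 11·16=176, Z2→A 11·5=55, Z3→A 9·7=63, Z4→A 8·9=72, Z5→A 12·24=288. Service 654; fixed 327; total 981.
Plan B: {B, C}: Z1→B 5·16=80, Z2→C 2·5=10, Z3→C 3·7=21, Z4→C 9·9=81, Z5→B 13·24=312. Service 504; fixed 458; total 962.
Difference: |981 − 962| = 19.

Plan B is cheaper by 19.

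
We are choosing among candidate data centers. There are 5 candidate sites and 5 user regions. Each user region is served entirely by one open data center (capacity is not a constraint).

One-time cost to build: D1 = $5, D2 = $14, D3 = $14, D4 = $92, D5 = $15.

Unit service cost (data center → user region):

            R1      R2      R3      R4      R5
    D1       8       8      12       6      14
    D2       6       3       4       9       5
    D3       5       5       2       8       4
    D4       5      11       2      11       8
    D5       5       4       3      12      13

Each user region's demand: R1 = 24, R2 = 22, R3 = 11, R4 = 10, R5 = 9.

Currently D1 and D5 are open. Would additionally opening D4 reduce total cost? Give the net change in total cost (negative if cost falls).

No — net change +36 (cost rises by 36).

Current service cost with {D1, D5}: 418.
Adding D4: each user region re-picks its cheapest; new service cost 362, saving 56.
Extra fixed cost: 92. Net change = 92 − 56 = 36.
(Totals: 438 → 474.)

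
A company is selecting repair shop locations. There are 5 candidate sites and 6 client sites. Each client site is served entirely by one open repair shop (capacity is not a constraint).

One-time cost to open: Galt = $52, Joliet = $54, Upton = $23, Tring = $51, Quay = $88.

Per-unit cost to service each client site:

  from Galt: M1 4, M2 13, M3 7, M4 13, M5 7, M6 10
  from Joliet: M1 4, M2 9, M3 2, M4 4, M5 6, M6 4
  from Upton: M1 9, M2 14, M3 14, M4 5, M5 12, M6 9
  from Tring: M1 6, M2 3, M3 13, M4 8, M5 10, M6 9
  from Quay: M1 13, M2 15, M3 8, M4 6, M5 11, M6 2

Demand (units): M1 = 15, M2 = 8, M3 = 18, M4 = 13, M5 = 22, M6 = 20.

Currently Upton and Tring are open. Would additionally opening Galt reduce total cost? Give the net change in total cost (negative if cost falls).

Yes — net change −152 (cost falls by 152).

Current service cost with {Upton, Tring}: 813.
Adding Galt: each client site re-picks its cheapest; new service cost 609, saving 204.
Extra fixed cost: 52. Net change = 52 − 204 = -152.
(Totals: 887 → 735.)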